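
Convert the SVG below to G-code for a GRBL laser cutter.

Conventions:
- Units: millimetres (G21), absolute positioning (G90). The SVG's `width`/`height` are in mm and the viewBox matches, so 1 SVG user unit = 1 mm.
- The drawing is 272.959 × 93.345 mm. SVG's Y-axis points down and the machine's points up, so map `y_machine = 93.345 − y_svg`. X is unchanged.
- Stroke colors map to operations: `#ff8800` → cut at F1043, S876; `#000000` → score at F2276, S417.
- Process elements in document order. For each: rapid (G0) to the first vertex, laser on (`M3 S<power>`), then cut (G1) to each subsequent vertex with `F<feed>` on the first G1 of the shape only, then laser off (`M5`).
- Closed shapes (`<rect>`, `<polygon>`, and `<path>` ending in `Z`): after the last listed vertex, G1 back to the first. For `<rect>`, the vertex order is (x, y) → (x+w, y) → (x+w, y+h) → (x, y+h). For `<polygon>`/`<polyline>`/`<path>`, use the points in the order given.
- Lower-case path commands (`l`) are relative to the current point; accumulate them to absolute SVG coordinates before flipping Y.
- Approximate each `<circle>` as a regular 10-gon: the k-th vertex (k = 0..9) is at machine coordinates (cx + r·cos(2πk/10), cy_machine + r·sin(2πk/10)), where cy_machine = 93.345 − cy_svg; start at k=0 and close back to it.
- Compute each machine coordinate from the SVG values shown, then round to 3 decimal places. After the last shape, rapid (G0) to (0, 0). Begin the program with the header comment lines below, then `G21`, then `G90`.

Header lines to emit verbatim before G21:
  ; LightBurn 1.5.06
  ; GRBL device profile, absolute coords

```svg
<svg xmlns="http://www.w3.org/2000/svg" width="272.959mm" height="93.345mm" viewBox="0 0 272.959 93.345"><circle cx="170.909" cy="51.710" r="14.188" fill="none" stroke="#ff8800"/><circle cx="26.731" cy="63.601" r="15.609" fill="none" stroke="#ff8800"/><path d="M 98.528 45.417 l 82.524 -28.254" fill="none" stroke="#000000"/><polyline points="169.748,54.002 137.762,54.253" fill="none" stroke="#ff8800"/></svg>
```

Since the viewBox matches the mm dimensions, user units are millimetres directly. The only transform is the Y-flip y_m = 93.345 − y_svg.

Shape 1 is a circle drawn with `<circle>`. Its stroke #ff8800 means cut at S876, F1043. After flipping Y the toolpath is (185.097,41.635) → (182.387,49.974) → (175.293,55.129) → (166.525,55.129) → (159.431,49.974) → (156.721,41.635) → (159.431,33.296) → (166.525,28.141) → (175.293,28.141) → (182.387,33.296) → (185.097,41.635), returning to the start.

Shape 2 is a circle drawn with `<circle>`. Its stroke #ff8800 means cut at S876, F1043. After flipping Y the toolpath is (42.340,29.744) → (39.359,38.919) → (31.554,44.589) → (21.908,44.589) → (14.103,38.919) → (11.122,29.744) → (14.103,20.569) → (21.908,14.899) → (31.554,14.899) → (39.359,20.569) → (42.340,29.744), returning to the start.

Shape 3 is a line segment drawn with `<path>`. Its stroke #000000 means score at S417, F2276. After flipping Y the toolpath is (98.528,47.928) → (181.052,76.182).

Shape 4 is a line segment drawn with `<polyline>`. Its stroke #ff8800 means cut at S876, F1043. After flipping Y the toolpath is (169.748,39.343) → (137.762,39.092).

; LightBurn 1.5.06
; GRBL device profile, absolute coords
G21
G90
G0 X185.097 Y41.635
M3 S876
G1 X182.387 Y49.974 F1043
G1 X175.293 Y55.129
G1 X166.525 Y55.129
G1 X159.431 Y49.974
G1 X156.721 Y41.635
G1 X159.431 Y33.296
G1 X166.525 Y28.141
G1 X175.293 Y28.141
G1 X182.387 Y33.296
G1 X185.097 Y41.635
M5
G0 X42.340 Y29.744
M3 S876
G1 X39.359 Y38.919 F1043
G1 X31.554 Y44.589
G1 X21.908 Y44.589
G1 X14.103 Y38.919
G1 X11.122 Y29.744
G1 X14.103 Y20.569
G1 X21.908 Y14.899
G1 X31.554 Y14.899
G1 X39.359 Y20.569
G1 X42.340 Y29.744
M5
G0 X98.528 Y47.928
M3 S417
G1 X181.052 Y76.182 F2276
M5
G0 X169.748 Y39.343
M3 S876
G1 X137.762 Y39.092 F1043
M5
G0 X0.000 Y0.000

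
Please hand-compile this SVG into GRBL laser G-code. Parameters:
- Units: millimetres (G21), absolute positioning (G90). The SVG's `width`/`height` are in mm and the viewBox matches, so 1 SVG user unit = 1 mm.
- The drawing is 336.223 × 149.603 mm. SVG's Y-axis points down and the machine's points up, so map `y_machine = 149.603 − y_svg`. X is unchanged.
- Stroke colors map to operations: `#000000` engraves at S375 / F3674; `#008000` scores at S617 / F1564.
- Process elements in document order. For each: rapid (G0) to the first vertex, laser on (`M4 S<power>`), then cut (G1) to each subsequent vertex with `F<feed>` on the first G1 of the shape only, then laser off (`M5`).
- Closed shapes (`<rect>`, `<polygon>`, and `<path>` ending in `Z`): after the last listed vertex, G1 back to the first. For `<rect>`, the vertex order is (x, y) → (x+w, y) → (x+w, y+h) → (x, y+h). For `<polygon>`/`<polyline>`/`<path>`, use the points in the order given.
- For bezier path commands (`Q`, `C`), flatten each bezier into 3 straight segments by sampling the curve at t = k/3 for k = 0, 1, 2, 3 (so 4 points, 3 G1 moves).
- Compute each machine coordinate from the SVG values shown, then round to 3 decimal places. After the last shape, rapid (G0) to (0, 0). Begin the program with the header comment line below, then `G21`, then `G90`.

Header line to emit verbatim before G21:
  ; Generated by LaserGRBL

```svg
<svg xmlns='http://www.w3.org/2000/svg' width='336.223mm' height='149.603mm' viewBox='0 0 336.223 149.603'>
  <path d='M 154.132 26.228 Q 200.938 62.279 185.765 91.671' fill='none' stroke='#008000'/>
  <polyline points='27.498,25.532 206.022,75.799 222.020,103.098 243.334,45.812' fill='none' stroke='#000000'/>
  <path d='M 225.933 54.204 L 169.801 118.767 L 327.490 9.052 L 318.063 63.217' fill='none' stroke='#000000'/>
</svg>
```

; Generated by LaserGRBL
G21
G90
G0 X154.132 Y123.375
M4 S617
G1 X178.449 Y100.081 F1564
G1 X188.994 Y78.267
G1 X185.765 Y57.932
M5
G0 X27.498 Y124.071
M4 S375
G1 X206.022 Y73.804 F3674
G1 X222.020 Y46.505
G1 X243.334 Y103.791
M5
G0 X225.933 Y95.399
M4 S375
G1 X169.801 Y30.836 F3674
G1 X327.490 Y140.551
G1 X318.063 Y86.386
M5
G0 X0.000 Y0.000

Since the viewBox matches the mm dimensions, user units are millimetres directly. The only transform is the Y-flip y_m = 149.603 − y_svg.

Shape 1 is a quadratic bezier drawn with `<path>`. Its stroke #008000 means score at S617, F1564. After flipping Y the toolpath is (154.132,123.375) → (178.449,100.081) → (188.994,78.267) → (185.765,57.932).

Shape 2 is a open polyline drawn with `<polyline>`. Its stroke #000000 means engrave at S375, F3674. After flipping Y the toolpath is (27.498,124.071) → (206.022,73.804) → (222.020,46.505) → (243.334,103.791).

Shape 3 is a open polyline drawn with `<path>`. Its stroke #000000 means engrave at S375, F3674. After flipping Y the toolpath is (225.933,95.399) → (169.801,30.836) → (327.490,140.551) → (318.063,86.386).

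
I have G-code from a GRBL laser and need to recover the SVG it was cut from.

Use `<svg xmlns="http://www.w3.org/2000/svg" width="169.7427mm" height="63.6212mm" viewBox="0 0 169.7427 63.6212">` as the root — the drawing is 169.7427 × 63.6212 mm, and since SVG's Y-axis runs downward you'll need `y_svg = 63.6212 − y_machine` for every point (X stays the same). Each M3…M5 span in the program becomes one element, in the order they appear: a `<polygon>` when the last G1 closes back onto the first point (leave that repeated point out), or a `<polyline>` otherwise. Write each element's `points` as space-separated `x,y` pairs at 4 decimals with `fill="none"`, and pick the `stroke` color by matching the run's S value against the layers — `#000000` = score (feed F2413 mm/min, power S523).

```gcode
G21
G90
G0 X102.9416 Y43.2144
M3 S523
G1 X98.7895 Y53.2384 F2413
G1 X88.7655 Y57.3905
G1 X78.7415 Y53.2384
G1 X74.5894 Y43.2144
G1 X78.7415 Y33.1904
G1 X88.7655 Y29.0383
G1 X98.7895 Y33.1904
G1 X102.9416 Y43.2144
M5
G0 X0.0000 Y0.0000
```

<svg xmlns="http://www.w3.org/2000/svg" width="169.7427mm" height="63.6212mm" viewBox="0 0 169.7427 63.6212">
  <polygon points="102.9416,20.4068 98.7895,10.3828 88.7655,6.2307 78.7415,10.3828 74.5894,20.4068 78.7415,30.4308 88.7655,34.5829 98.7895,30.4308" fill="none" stroke="#000000"/>
</svg>

y_svg = 63.6212 − y_m. Every run uses S523, so all elements get stroke `#000000` (score).

[1] closed run; points: 102.9416,20.4068 98.7895,10.3828 88.7655,6.2307 78.7415,10.3828 74.5894,20.4068 78.7415,30.4308 88.7655,34.5829 98.7895,30.4308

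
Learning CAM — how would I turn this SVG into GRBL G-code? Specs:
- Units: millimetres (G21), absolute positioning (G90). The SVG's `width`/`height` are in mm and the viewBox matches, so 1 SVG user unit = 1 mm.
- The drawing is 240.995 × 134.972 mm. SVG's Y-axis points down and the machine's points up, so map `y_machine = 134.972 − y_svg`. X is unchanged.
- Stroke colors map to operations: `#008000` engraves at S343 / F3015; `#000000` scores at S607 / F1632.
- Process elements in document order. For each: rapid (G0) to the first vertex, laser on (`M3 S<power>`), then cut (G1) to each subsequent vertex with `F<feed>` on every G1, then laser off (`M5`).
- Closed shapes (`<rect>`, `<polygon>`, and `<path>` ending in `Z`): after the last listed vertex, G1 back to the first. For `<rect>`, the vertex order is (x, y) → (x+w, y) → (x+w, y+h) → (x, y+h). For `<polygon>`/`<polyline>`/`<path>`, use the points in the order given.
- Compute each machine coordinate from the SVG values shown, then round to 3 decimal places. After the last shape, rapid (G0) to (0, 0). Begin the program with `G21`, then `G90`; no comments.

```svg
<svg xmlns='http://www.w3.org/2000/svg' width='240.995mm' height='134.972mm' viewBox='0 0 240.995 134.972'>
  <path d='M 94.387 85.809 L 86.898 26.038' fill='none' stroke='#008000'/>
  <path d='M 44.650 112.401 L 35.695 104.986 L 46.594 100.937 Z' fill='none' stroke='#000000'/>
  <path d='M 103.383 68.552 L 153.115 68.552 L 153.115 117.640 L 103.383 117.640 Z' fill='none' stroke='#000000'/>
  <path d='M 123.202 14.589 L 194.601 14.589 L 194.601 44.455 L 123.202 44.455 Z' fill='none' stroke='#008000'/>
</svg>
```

1 u = 1 mm; y_m = 134.972 − y.

[1] `<path>` line segment, #008000→engrave S343 F3015: (94.387,49.163) → (86.898,108.934)

[2] `<path>` regular polygon, #000000→score S607 F1632: (44.650,22.571) → (35.695,29.986) → (46.594,34.035) → (44.650,22.571) (closed)

[3] `<path>` rectangle, #000000→score S607 F1632: (103.383,66.420) → (153.115,66.420) → (153.115,17.332) → (103.383,17.332) → (103.383,66.420) (closed)

[4] `<path>` rectangle, #008000→engrave S343 F3015: (123.202,120.383) → (194.601,120.383) → (194.601,90.517) → (123.202,90.517) → (123.202,120.383) (closed)

G21
G90
G0 X94.387 Y49.163
M3 S343
G1 X86.898 Y108.934 F3015
M5
G0 X44.650 Y22.571
M3 S607
G1 X35.695 Y29.986 F1632
G1 X46.594 Y34.035 F1632
G1 X44.650 Y22.571 F1632
M5
G0 X103.383 Y66.420
M3 S607
G1 X153.115 Y66.420 F1632
G1 X153.115 Y17.332 F1632
G1 X103.383 Y17.332 F1632
G1 X103.383 Y66.420 F1632
M5
G0 X123.202 Y120.383
M3 S343
G1 X194.601 Y120.383 F3015
G1 X194.601 Y90.517 F3015
G1 X123.202 Y90.517 F3015
G1 X123.202 Y120.383 F3015
M5
G0 X0.000 Y0.000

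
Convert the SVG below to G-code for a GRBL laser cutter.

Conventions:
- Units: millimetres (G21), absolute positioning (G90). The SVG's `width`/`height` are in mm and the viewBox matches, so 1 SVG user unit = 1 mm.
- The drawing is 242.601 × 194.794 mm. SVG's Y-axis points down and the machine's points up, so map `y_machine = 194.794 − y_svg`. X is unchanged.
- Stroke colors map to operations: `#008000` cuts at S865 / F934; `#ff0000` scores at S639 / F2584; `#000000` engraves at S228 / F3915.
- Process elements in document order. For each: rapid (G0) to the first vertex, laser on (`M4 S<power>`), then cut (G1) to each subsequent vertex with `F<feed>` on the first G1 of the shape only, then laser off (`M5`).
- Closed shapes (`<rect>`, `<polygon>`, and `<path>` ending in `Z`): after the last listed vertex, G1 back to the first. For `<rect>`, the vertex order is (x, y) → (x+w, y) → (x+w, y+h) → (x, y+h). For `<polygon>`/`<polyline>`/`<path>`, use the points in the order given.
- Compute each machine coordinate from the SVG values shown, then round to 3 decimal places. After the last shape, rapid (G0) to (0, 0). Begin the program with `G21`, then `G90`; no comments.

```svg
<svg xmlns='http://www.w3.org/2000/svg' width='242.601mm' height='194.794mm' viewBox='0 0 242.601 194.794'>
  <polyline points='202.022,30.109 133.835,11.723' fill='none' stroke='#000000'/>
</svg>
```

viewBox `0 0 242.601 194.794` with mm width/height → 1 unit = 1 mm. Flip: y_m = 194.794 − y_svg.

**Shape 1** — `<polyline>` line segment, stroke `#000000` → engrave (S228, F3915). Machine vertices: (202.022,164.685) → (133.835,183.071). Open path.

G21
G90
G0 X202.022 Y164.685
M4 S228
G1 X133.835 Y183.071 F3915
M5
G0 X0.000 Y0.000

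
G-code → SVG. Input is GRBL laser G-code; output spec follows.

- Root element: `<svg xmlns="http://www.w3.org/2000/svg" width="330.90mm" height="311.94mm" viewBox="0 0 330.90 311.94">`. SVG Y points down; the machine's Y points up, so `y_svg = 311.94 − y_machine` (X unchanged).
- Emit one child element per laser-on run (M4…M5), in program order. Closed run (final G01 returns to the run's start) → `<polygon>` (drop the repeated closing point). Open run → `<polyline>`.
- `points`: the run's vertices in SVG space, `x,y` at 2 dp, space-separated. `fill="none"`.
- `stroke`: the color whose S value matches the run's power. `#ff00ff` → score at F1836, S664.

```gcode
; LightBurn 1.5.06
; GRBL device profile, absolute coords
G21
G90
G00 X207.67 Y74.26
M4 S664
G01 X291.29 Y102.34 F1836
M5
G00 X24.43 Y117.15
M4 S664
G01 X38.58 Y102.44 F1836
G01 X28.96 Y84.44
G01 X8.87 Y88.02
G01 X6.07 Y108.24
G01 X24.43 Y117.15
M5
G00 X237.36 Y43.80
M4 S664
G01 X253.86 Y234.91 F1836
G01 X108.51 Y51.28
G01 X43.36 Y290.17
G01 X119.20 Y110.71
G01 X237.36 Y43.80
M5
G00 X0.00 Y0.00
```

y_svg = 311.94 − y_m. Every run uses S664, so all elements get stroke `#ff00ff` (score).

[1] open run; points: 207.67,237.68 291.29,209.60

[2] closed run; points: 24.43,194.79 38.58,209.50 28.96,227.50 8.87,223.92 6.07,203.70

[3] closed run; points: 237.36,268.14 253.86,77.03 108.51,260.66 43.36,21.77 119.20,201.23

<svg xmlns="http://www.w3.org/2000/svg" width="330.90mm" height="311.94mm" viewBox="0 0 330.90 311.94">
  <polyline points="207.67,237.68 291.29,209.60" fill="none" stroke="#ff00ff"/>
  <polygon points="24.43,194.79 38.58,209.50 28.96,227.50 8.87,223.92 6.07,203.70" fill="none" stroke="#ff00ff"/>
  <polygon points="237.36,268.14 253.86,77.03 108.51,260.66 43.36,21.77 119.20,201.23" fill="none" stroke="#ff00ff"/>
</svg>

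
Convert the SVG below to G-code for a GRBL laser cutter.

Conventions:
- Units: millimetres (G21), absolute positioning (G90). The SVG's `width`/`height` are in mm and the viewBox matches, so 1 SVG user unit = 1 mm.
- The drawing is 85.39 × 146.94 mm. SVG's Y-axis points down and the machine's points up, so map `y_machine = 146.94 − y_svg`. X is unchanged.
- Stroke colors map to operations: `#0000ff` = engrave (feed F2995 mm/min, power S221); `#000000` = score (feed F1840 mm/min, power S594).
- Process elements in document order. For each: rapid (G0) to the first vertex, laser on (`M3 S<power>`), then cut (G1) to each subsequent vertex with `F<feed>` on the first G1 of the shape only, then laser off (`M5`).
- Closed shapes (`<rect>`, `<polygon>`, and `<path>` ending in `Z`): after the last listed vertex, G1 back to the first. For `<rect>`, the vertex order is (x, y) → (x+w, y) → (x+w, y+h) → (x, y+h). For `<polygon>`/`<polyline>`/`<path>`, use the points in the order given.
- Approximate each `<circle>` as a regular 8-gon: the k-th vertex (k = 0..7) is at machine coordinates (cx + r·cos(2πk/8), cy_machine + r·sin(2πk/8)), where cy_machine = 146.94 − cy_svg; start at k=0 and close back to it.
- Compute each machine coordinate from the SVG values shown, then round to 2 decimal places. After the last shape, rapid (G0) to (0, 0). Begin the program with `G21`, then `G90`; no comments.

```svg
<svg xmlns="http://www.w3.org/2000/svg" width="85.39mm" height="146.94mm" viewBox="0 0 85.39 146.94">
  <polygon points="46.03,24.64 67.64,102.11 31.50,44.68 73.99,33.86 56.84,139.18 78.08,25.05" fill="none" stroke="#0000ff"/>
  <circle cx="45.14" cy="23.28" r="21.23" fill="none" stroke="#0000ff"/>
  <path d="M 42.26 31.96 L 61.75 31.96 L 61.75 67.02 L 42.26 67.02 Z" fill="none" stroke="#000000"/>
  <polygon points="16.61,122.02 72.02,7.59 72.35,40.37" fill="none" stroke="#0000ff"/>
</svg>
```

viewBox `0 0 85.39 146.94` with mm width/height → 1 unit = 1 mm. Flip: y_m = 146.94 − y_svg.

**Shape 1** — `<polygon>` closed polygon, stroke `#0000ff` → engrave (S221, F2995). Machine vertices: (46.03,122.30) → (67.64,44.83) → (31.50,102.26) → (73.99,113.08) → (56.84,7.76) → (78.08,121.89) → (46.03,122.30). Closed: final G1 returns to the first vertex.

**Shape 2** — `<circle>` circle, stroke `#0000ff` → engrave (S221, F2995). Machine vertices: (66.37,123.66) → (60.15,138.67) → (45.14,144.89) → (30.13,138.67) → (23.91,123.66) → (30.13,108.65) → (45.14,102.43) → (60.15,108.65) → (66.37,123.66). Closed: final G1 returns to the first vertex.

**Shape 3** — `<path>` rectangle, stroke `#000000` → score (S594, F1840). Machine vertices: (42.26,114.98) → (61.75,114.98) → (61.75,79.92) → (42.26,79.92) → (42.26,114.98). Closed: final G1 returns to the first vertex.

**Shape 4** — `<polygon>` closed polygon, stroke `#0000ff` → engrave (S221, F2995). Machine vertices: (16.61,24.92) → (72.02,139.35) → (72.35,106.57) → (16.61,24.92). Closed: final G1 returns to the first vertex.

G21
G90
G0 X46.03 Y122.30
M3 S221
G1 X67.64 Y44.83 F2995
G1 X31.50 Y102.26
G1 X73.99 Y113.08
G1 X56.84 Y7.76
G1 X78.08 Y121.89
G1 X46.03 Y122.30
M5
G0 X66.37 Y123.66
M3 S221
G1 X60.15 Y138.67 F2995
G1 X45.14 Y144.89
G1 X30.13 Y138.67
G1 X23.91 Y123.66
G1 X30.13 Y108.65
G1 X45.14 Y102.43
G1 X60.15 Y108.65
G1 X66.37 Y123.66
M5
G0 X42.26 Y114.98
M3 S594
G1 X61.75 Y114.98 F1840
G1 X61.75 Y79.92
G1 X42.26 Y79.92
G1 X42.26 Y114.98
M5
G0 X16.61 Y24.92
M3 S221
G1 X72.02 Y139.35 F2995
G1 X72.35 Y106.57
G1 X16.61 Y24.92
M5
G0 X0.00 Y0.00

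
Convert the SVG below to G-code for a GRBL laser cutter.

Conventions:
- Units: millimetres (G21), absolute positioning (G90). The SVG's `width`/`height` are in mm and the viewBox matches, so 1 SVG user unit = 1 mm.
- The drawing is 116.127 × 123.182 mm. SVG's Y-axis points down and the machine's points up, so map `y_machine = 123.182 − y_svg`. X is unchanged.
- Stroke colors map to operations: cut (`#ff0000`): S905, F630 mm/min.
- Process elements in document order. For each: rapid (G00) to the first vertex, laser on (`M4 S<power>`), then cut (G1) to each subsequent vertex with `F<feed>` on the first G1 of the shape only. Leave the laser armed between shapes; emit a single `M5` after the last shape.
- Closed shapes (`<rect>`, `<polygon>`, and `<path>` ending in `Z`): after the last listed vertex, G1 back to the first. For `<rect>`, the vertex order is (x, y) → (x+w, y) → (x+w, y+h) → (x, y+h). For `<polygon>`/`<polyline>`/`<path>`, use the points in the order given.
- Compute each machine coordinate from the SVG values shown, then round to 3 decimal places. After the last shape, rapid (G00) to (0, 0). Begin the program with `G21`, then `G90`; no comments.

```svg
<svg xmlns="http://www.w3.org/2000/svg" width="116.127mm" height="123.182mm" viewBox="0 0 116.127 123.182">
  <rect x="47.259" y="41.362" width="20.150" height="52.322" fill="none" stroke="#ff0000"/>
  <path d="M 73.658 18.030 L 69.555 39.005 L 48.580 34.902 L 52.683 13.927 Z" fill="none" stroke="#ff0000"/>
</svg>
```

G21
G90
G00 X47.259 Y81.820
M4 S905
G1 X67.409 Y81.820 F630
G1 X67.409 Y29.498
G1 X47.259 Y29.498
G1 X47.259 Y81.820
G00 X73.658 Y105.152
M4 S905
G1 X69.555 Y84.177 F630
G1 X48.580 Y88.280
G1 X52.683 Y109.255
G1 X73.658 Y105.152
M5
G00 X0.000 Y0.000

1 u = 1 mm; y_m = 123.182 − y.

[1] `<rect>` rectangle, #ff0000→cut S905 F630: (47.259,81.820) → (67.409,81.820) → (67.409,29.498) → (47.259,29.498) → (47.259,81.820) (closed)

[2] `<path>` regular polygon, #ff0000→cut S905 F630: (73.658,105.152) → (69.555,84.177) → (48.580,88.280) → (52.683,109.255) → (73.658,105.152) (closed)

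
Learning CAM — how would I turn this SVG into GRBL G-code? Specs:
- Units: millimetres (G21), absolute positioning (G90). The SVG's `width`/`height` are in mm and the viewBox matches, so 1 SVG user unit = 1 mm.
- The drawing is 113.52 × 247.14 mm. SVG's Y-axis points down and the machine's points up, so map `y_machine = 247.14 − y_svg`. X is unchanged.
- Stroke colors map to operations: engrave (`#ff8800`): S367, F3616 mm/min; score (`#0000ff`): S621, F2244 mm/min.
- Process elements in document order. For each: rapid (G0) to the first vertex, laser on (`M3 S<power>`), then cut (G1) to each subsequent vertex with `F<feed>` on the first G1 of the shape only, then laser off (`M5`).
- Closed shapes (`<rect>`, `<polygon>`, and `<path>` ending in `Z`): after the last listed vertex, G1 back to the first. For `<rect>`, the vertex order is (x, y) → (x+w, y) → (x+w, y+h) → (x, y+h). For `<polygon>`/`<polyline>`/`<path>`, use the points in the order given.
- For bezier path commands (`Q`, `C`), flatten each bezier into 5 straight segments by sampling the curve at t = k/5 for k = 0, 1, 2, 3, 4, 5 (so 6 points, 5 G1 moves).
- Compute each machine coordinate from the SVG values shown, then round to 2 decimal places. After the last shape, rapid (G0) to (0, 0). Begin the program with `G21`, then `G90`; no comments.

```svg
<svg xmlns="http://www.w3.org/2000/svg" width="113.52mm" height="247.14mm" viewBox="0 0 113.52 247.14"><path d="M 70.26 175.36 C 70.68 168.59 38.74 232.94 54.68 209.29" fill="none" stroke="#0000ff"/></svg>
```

Since the viewBox matches the mm dimensions, user units are millimetres directly. The only transform is the Y-flip y_m = 247.14 − y_svg.

Shape 1 is a cubic bezier drawn with `<path>`. Its stroke #0000ff means score at S621, F2244. After flipping Y the toolpath is (70.26,71.78) → (67.27,68.58) → (60.37,55.95) → (53.40,41.53) → (50.22,32.95) → (54.68,37.85).

G21
G90
G0 X70.26 Y71.78
M3 S621
G1 X67.27 Y68.58 F2244
G1 X60.37 Y55.95
G1 X53.40 Y41.53
G1 X50.22 Y32.95
G1 X54.68 Y37.85
M5
G0 X0.00 Y0.00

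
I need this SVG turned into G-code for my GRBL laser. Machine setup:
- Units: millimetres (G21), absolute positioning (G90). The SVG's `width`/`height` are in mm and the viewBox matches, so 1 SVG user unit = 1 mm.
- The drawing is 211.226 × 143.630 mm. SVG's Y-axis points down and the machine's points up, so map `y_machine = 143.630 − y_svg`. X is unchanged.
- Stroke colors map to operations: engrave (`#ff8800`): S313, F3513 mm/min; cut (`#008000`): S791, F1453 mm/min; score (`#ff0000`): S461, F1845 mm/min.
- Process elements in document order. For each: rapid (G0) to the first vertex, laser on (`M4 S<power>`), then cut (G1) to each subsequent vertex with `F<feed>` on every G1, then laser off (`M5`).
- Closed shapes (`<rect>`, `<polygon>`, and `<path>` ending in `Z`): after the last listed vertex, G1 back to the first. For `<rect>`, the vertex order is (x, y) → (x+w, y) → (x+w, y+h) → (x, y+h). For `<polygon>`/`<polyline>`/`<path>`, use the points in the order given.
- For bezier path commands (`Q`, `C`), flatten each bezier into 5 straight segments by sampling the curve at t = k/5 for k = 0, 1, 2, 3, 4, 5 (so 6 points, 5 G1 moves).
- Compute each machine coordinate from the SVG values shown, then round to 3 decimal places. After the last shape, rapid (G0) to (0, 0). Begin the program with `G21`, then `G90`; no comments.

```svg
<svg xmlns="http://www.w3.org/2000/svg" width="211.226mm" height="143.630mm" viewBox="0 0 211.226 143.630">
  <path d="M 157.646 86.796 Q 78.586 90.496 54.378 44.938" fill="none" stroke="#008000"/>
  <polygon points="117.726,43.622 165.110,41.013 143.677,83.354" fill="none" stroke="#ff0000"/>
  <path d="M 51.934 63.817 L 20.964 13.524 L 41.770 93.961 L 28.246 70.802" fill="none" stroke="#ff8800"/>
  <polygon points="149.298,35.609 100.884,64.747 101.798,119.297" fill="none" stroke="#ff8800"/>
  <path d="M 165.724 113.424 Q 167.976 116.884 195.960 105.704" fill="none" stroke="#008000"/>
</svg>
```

viewBox `0 0 211.226 143.630` with mm width/height → 1 unit = 1 mm. Flip: y_m = 143.630 − y_svg.

**Shape 1** — `<path>` quadratic bezier, stroke `#008000` → cut (S791, F1453). Control points (SVG): P0=(157.646,86.796), P1=(78.586,90.496), P2=(54.378,44.938); sampled at t=k/5. Machine vertices: (157.646,56.834) → (128.216,57.324) → (103.174,61.755) → (82.521,70.127) → (66.255,82.439) → (54.378,98.692). Open path.

**Shape 2** — `<polygon>` regular polygon, stroke `#ff0000` → score (S461, F1845). Machine vertices: (117.726,100.008) → (165.110,102.617) → (143.677,60.276) → (117.726,100.008). Closed: final G1 returns to the first vertex.

**Shape 3** — `<path>` open polyline, stroke `#ff8800` → engrave (S313, F3513). Machine vertices: (51.934,79.813) → (20.964,130.106) → (41.770,49.669) → (28.246,72.828). Open path.

**Shape 4** — `<polygon>` closed polygon, stroke `#ff8800` → engrave (S313, F3513). Machine vertices: (149.298,108.021) → (100.884,78.883) → (101.798,24.333) → (149.298,108.021). Closed: final G1 returns to the first vertex.

**Shape 5** — `<path>` quadratic bezier, stroke `#008000` → cut (S791, F1453). Control points (SVG): P0=(165.724,113.424), P1=(167.976,116.884), P2=(195.960,105.704); sampled at t=k/5. Machine vertices: (165.724,30.206) → (167.654,29.408) → (171.643,29.780) → (177.690,31.324) → (185.796,34.040) → (195.960,37.926). Open path.

G21
G90
G0 X157.646 Y56.834
M4 S791
G1 X128.216 Y57.324 F1453
G1 X103.174 Y61.755 F1453
G1 X82.521 Y70.127 F1453
G1 X66.255 Y82.439 F1453
G1 X54.378 Y98.692 F1453
M5
G0 X117.726 Y100.008
M4 S461
G1 X165.110 Y102.617 F1845
G1 X143.677 Y60.276 F1845
G1 X117.726 Y100.008 F1845
M5
G0 X51.934 Y79.813
M4 S313
G1 X20.964 Y130.106 F3513
G1 X41.770 Y49.669 F3513
G1 X28.246 Y72.828 F3513
M5
G0 X149.298 Y108.021
M4 S313
G1 X100.884 Y78.883 F3513
G1 X101.798 Y24.333 F3513
G1 X149.298 Y108.021 F3513
M5
G0 X165.724 Y30.206
M4 S791
G1 X167.654 Y29.408 F1453
G1 X171.643 Y29.780 F1453
G1 X177.690 Y31.324 F1453
G1 X185.796 Y34.040 F1453
G1 X195.960 Y37.926 F1453
M5
G0 X0.000 Y0.000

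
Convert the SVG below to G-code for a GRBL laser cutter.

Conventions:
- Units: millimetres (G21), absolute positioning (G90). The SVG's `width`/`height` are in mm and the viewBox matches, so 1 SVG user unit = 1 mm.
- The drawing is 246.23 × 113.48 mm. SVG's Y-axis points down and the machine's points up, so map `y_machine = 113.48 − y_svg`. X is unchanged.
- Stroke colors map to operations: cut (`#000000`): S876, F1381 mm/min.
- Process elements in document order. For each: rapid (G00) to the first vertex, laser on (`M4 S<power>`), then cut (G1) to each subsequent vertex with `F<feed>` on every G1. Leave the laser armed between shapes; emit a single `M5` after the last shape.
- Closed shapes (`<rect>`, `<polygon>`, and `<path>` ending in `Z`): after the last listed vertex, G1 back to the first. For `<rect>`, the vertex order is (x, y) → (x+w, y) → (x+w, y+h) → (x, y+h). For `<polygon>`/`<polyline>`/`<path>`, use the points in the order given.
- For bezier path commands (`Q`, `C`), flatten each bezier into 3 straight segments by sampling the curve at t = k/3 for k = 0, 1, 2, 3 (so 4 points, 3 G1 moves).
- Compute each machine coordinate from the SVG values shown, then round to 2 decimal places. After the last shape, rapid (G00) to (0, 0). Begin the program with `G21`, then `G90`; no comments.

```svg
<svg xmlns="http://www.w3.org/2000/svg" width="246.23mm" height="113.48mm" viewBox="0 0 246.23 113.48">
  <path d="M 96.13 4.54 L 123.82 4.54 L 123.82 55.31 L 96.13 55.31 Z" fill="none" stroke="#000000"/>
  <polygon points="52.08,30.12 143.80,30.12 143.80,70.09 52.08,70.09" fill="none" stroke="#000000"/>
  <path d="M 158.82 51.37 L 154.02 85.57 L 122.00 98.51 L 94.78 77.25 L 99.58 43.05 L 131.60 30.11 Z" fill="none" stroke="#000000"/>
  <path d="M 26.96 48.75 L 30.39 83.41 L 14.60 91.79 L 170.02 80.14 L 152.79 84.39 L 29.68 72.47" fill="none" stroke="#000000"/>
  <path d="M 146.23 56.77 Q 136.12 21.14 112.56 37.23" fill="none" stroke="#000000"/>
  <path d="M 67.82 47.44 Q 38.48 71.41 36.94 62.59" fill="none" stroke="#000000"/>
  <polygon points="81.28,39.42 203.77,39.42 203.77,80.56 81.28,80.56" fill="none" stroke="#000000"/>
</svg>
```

G21
G90
G00 X96.13 Y108.94
M4 S876
G1 X123.82 Y108.94 F1381
G1 X123.82 Y58.17 F1381
G1 X96.13 Y58.17 F1381
G1 X96.13 Y108.94 F1381
G00 X52.08 Y83.36
M4 S876
G1 X143.80 Y83.36 F1381
G1 X143.80 Y43.39 F1381
G1 X52.08 Y43.39 F1381
G1 X52.08 Y83.36 F1381
G00 X158.82 Y62.11
M4 S876
G1 X154.02 Y27.91 F1381
G1 X122.00 Y14.97 F1381
G1 X94.78 Y36.23 F1381
G1 X99.58 Y70.43 F1381
G1 X131.60 Y83.37 F1381
G1 X158.82 Y62.11 F1381
G00 X26.96 Y64.73
M4 S876
G1 X30.39 Y30.07 F1381
G1 X14.60 Y21.69 F1381
G1 X170.02 Y33.34 F1381
G1 X152.79 Y29.09 F1381
G1 X29.68 Y41.01 F1381
G00 X146.23 Y56.71
M4 S876
G1 X138.00 Y74.72 F1381
G1 X126.77 Y81.23 F1381
G1 X112.56 Y76.25 F1381
G00 X67.82 Y66.04
M4 S876
G1 X51.35 Y53.70 F1381
G1 X41.06 Y48.65 F1381
G1 X36.94 Y50.89 F1381
G00 X81.28 Y74.06
M4 S876
G1 X203.77 Y74.06 F1381
G1 X203.77 Y32.92 F1381
G1 X81.28 Y32.92 F1381
G1 X81.28 Y74.06 F1381
M5
G00 X0.00 Y0.00

1 u = 1 mm; y_m = 113.48 − y.

[1] `<path>` rectangle, #000000→cut S876 F1381: (96.13,108.94) → (123.82,108.94) → (123.82,58.17) → (96.13,58.17) → (96.13,108.94) (closed)

[2] `<polygon>` rectangle, #000000→cut S876 F1381: (52.08,83.36) → (143.80,83.36) → (143.80,43.39) → (52.08,43.39) → (52.08,83.36) (closed)

[3] `<path>` regular polygon, #000000→cut S876 F1381: (158.82,62.11) → (154.02,27.91) → (122.00,14.97) → (94.78,36.23) → (99.58,70.43) → (131.60,83.37) → (158.82,62.11) (closed)

[4] `<path>` open polyline, #000000→cut S876 F1381: (26.96,64.73) → (30.39,30.07) → (14.60,21.69) → (170.02,33.34) → (152.79,29.09) → (29.68,41.01)

[5] `<path>` quadratic bezier, #000000→cut S876 F1381: (146.23,56.71) → (138.00,74.72) → (126.77,81.23) → (112.56,76.25)

[6] `<path>` quadratic bezier, #000000→cut S876 F1381: (67.82,66.04) → (51.35,53.70) → (41.06,48.65) → (36.94,50.89)

[7] `<polygon>` rectangle, #000000→cut S876 F1381: (81.28,74.06) → (203.77,74.06) → (203.77,32.92) → (81.28,32.92) → (81.28,74.06) (closed)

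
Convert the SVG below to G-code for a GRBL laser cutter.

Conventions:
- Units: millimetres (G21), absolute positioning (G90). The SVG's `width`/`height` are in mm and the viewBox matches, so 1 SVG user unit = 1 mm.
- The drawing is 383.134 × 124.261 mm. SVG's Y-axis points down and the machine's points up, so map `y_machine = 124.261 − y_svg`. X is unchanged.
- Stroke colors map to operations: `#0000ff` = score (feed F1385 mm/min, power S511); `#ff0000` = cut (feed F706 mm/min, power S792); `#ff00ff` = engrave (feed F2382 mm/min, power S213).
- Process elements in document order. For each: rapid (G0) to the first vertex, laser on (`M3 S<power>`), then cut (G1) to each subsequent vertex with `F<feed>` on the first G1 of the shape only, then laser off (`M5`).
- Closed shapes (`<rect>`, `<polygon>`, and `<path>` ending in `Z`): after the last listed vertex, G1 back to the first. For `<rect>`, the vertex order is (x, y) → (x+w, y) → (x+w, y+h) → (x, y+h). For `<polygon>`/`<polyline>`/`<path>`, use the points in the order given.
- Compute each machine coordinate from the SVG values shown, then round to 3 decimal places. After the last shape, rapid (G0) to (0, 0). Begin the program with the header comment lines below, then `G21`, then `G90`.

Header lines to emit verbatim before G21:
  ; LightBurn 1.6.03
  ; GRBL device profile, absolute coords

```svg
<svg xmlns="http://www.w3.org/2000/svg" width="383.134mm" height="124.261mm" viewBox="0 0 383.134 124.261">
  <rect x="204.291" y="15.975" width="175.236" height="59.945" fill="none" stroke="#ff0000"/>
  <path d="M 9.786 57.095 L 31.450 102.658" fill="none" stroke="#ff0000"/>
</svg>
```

1 u = 1 mm; y_m = 124.261 − y.

[1] `<rect>` rectangle, #ff0000→cut S792 F706: (204.291,108.286) → (379.527,108.286) → (379.527,48.341) → (204.291,48.341) → (204.291,108.286) (closed)

[2] `<path>` line segment, #ff0000→cut S792 F706: (9.786,67.166) → (31.450,21.603)

; LightBurn 1.6.03
; GRBL device profile, absolute coords
G21
G90
G0 X204.291 Y108.286
M3 S792
G1 X379.527 Y108.286 F706
G1 X379.527 Y48.341
G1 X204.291 Y48.341
G1 X204.291 Y108.286
M5
G0 X9.786 Y67.166
M3 S792
G1 X31.450 Y21.603 F706
M5
G0 X0.000 Y0.000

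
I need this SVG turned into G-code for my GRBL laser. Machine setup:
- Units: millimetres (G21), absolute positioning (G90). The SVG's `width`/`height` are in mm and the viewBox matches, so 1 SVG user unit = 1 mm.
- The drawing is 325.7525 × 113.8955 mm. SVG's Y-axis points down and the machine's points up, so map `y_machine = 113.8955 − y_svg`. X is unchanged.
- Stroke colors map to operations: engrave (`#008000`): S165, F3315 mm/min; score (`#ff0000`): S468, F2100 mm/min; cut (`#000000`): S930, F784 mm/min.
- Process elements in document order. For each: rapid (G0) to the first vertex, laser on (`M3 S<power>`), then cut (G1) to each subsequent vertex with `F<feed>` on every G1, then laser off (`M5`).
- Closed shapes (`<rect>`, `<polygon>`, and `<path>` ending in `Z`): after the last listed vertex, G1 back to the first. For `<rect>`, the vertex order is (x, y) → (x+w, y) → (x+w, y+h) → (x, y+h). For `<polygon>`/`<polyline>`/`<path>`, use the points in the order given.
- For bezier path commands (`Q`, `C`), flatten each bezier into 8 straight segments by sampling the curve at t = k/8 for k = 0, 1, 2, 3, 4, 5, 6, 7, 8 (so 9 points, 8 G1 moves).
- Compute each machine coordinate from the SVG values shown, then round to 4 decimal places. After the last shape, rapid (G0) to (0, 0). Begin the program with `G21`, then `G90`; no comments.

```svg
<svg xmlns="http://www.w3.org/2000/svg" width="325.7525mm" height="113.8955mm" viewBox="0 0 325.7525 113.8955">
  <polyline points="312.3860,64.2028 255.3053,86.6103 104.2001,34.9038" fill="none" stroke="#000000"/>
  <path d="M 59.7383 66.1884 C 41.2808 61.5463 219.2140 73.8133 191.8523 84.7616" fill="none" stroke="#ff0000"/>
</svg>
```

G21
G90
G0 X312.3860 Y49.6927
M3 S930
G1 X255.3053 Y27.2852 F784
G1 X104.2001 Y78.9917 F784
M5
G0 X59.7383 Y47.7071
M3 S468
G1 X61.2380 Y48.6909 F2100
G1 X76.4421 Y48.3030 F2100
G1 X100.6433 Y46.7572 F2100
G1 X129.1344 Y44.2669 F2100
G1 X157.2081 Y41.0458 F2100
G1 X180.1571 Y37.3076 F2100
G1 X193.2743 Y33.2657 F2100
G1 X191.8523 Y29.1339 F2100
M5
G0 X0.0000 Y0.0000

viewBox `0 0 325.7525 113.8955` with mm width/height → 1 unit = 1 mm. Flip: y_m = 113.8955 − y_svg.

**Shape 1** — `<polyline>` open polyline, stroke `#000000` → cut (S930, F784). Machine vertices: (312.3860,49.6927) → (255.3053,27.2852) → (104.2001,78.9917). Open path.

**Shape 2** — `<path>` cubic bezier, stroke `#ff0000` → score (S468, F2100). Control points (SVG): P0=(59.7383,66.1884), P1=(41.2808,61.5463), P2=(219.2140,73.8133), P3=(191.8523,84.7616); sampled at t=k/8. Machine vertices: (59.7383,47.7071) → (61.2380,48.6909) → (76.4421,48.3030) → (100.6433,46.7572) → (129.1344,44.2669) → (157.2081,41.0458) → (180.1571,37.3076) → (193.2743,33.2657) → (191.8523,29.1339). Open path.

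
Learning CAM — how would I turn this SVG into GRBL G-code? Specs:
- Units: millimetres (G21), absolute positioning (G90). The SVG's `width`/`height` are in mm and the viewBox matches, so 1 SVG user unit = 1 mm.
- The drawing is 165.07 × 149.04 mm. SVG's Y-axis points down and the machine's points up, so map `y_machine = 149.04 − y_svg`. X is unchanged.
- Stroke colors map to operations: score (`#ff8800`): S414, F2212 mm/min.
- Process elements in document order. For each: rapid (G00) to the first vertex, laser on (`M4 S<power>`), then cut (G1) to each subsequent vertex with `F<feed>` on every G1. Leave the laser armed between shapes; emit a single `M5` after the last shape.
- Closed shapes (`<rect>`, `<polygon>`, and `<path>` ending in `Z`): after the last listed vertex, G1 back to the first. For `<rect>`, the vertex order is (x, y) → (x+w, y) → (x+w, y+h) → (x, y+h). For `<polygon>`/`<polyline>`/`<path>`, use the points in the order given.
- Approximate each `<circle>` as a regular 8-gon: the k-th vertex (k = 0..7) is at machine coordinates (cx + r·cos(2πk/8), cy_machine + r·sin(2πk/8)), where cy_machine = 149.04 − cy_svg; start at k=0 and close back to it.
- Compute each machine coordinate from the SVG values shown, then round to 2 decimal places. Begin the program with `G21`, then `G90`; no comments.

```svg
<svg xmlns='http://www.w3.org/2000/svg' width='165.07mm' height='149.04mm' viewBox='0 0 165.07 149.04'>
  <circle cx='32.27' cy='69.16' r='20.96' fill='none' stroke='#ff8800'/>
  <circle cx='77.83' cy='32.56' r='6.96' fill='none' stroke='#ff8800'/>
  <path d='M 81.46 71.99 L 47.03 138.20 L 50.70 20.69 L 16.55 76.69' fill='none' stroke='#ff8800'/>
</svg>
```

G21
G90
G00 X53.23 Y79.88
M4 S414
G1 X47.09 Y94.70 F2212
G1 X32.27 Y100.84 F2212
G1 X17.45 Y94.70 F2212
G1 X11.31 Y79.88 F2212
G1 X17.45 Y65.06 F2212
G1 X32.27 Y58.92 F2212
G1 X47.09 Y65.06 F2212
G1 X53.23 Y79.88 F2212
G00 X84.79 Y116.48
M4 S414
G1 X82.75 Y121.40 F2212
G1 X77.83 Y123.44 F2212
G1 X72.91 Y121.40 F2212
G1 X70.87 Y116.48 F2212
G1 X72.91 Y111.56 F2212
G1 X77.83 Y109.52 F2212
G1 X82.75 Y111.56 F2212
G1 X84.79 Y116.48 F2212
G00 X81.46 Y77.05
M4 S414
G1 X47.03 Y10.84 F2212
G1 X50.70 Y128.35 F2212
G1 X16.55 Y72.35 F2212
M5

viewBox `0 0 165.07 149.04` with mm width/height → 1 unit = 1 mm. Flip: y_m = 149.04 − y_svg.

**Shape 1** — `<circle>` circle, stroke `#ff8800` → score (S414, F2212). Machine vertices: (53.23,79.88) → (47.09,94.70) → (32.27,100.84) → (17.45,94.70) → (11.31,79.88) → (17.45,65.06) → (32.27,58.92) → (47.09,65.06) → (53.23,79.88). Closed: final G1 returns to the first vertex.

**Shape 2** — `<circle>` circle, stroke `#ff8800` → score (S414, F2212). Machine vertices: (84.79,116.48) → (82.75,121.40) → (77.83,123.44) → (72.91,121.40) → (70.87,116.48) → (72.91,111.56) → (77.83,109.52) → (82.75,111.56) → (84.79,116.48). Closed: final G1 returns to the first vertex.

**Shape 3** — `<path>` open polyline, stroke `#ff8800` → score (S414, F2212). Machine vertices: (81.46,77.05) → (47.03,10.84) → (50.70,128.35) → (16.55,72.35). Open path.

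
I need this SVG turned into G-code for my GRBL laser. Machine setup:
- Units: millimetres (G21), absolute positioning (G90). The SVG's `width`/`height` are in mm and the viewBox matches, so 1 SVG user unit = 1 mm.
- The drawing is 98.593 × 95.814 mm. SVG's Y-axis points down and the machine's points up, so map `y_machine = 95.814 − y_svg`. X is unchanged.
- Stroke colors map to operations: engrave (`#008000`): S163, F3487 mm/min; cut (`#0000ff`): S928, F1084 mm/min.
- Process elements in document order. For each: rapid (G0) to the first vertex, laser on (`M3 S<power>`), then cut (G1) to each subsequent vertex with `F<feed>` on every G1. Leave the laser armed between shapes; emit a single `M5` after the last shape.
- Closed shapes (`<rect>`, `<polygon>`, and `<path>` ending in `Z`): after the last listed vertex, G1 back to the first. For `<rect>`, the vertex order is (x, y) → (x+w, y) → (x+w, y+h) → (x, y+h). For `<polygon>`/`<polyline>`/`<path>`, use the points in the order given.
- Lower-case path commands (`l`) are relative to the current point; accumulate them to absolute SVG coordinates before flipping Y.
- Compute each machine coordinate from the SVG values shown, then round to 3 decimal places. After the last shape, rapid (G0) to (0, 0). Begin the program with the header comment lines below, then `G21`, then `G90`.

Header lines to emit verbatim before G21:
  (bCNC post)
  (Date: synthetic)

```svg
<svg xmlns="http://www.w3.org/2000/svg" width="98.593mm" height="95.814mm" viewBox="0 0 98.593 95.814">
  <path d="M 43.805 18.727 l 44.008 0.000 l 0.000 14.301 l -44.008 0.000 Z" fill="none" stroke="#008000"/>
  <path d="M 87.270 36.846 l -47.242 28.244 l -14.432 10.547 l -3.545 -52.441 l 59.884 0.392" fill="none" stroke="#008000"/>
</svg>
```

(bCNC post)
(Date: synthetic)
G21
G90
G0 X43.805 Y77.087
M3 S163
G1 X87.813 Y77.087 F3487
G1 X87.813 Y62.786 F3487
G1 X43.805 Y62.786 F3487
G1 X43.805 Y77.087 F3487
G0 X87.270 Y58.968
M3 S163
G1 X40.028 Y30.724 F3487
G1 X25.596 Y20.177 F3487
G1 X22.051 Y72.618 F3487
G1 X81.935 Y72.226 F3487
M5
G0 X0.000 Y0.000

1 u = 1 mm; y_m = 95.814 − y.

[1] `<path>` rectangle, #008000→engrave S163 F3487: (43.805,77.087) → (87.813,77.087) → (87.813,62.786) → (43.805,62.786) → (43.805,77.087) (closed)

[2] `<path>` open polyline, #008000→engrave S163 F3487: (87.270,58.968) → (40.028,30.724) → (25.596,20.177) → (22.051,72.618) → (81.935,72.226)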